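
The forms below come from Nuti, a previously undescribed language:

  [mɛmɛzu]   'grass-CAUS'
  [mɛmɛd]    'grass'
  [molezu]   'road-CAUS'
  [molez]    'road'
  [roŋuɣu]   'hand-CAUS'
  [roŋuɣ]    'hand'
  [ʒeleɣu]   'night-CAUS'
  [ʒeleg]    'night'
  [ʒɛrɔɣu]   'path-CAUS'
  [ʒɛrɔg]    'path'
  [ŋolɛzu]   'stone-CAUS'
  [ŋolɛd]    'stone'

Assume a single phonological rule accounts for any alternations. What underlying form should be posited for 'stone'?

/ŋolɛd/

The root 'stone' surfaces as [ŋolɛzu] and [ŋolɛd], with a stem-final [z] ~ [d] alternation.
If /z/ were underlying and a rule turned it into [d] in isolation, 'road' would also alternate; but it has [z] in both [molezu] and [molez].
So /d/ is underlying, and a rule of intervocalic spirantization — voiced stops become fricatives between vowels — gives [z].
Hence 'stone' is /ŋolɛd/ underlyingly.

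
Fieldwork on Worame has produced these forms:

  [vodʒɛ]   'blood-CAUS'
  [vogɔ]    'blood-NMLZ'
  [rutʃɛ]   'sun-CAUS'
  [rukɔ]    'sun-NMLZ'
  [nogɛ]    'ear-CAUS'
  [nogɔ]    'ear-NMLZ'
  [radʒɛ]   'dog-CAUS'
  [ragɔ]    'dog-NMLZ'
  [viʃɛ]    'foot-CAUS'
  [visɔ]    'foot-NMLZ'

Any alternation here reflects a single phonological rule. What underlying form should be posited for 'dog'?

The stem for 'dog' ends in [dʒ] in [radʒɛ] but [g] in [ragɔ].
But 'ear' keeps [g] in both environments ([nogɛ], [nogɔ]), so there is no rule changing /g/ to [dʒ] before the CAUS suffix.
Therefore /dʒ/ is basic and [g] is derived by depalatalization (palato-alveolar /tʃ/, /dʒ/ and /ʃ/ become [k], [g] and [s] when no front vowel follows).
So 'dog' = /radʒ/.

/radʒ/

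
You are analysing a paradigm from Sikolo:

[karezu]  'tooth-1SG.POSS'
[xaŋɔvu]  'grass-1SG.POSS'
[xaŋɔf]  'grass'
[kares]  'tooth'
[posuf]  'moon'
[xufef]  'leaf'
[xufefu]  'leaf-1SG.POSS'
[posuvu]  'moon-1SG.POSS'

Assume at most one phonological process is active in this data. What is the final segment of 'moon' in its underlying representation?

/v/

The stem for 'moon' ends in [f] in [posuf] but [v] in [posuvu].
But 'leaf' keeps [f] in both environments ([xufef], [xufefu]), so there is no rule changing /f/ to [v] before the 1SG.POSS suffix.
So /v/ is underlying, and a rule of word-final obstruent devoicing — voiced obstruents become voiceless word-finally — gives [f].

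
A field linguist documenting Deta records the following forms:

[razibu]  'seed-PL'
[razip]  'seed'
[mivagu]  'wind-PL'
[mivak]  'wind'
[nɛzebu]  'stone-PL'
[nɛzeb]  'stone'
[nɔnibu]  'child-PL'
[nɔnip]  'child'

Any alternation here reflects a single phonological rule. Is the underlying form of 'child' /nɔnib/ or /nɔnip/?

/nɔnip/

The root 'child' surfaces as [nɔnibu] and [nɔnip], with a stem-final [b] ~ [p] alternation.
The stem 'stone' ([nɛzebu], [nɛzeb]) shows [b] unchanged in both environments, so [b] cannot be basic with [p] derived in isolation.
So /p/ is underlying, and a rule of intervocalic voicing — voiceless stops become voiced between vowels — gives [b].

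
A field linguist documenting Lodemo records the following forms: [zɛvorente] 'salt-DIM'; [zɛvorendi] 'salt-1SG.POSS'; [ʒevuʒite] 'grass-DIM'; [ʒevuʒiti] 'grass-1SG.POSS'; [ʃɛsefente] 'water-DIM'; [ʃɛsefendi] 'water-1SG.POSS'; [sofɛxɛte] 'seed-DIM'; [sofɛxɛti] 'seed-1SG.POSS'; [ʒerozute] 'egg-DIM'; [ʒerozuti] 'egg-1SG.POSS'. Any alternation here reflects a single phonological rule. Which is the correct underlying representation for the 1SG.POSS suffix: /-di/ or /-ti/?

The 1SG.POSS suffix surfaces as [-di] and [-ti], depending on the final segment of the stem.
By contrast the DIM suffix keeps its initial [t] throughout — that segment must be underlying.
The 1SG.POSS suffix is therefore /-di/ underlyingly, with post-vocalic devoicing: voiced stops become voiceless after a vowel.

/-di/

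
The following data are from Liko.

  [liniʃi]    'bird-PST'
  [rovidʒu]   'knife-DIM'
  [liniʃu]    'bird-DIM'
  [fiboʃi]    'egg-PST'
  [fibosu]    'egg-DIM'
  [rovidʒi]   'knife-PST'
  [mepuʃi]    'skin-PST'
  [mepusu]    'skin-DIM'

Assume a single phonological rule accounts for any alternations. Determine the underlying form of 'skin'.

In [mepusu] and [mepuʃi] the final segment of 'skin' alternates: [s] ~ [ʃ].
If /ʃ/ were underlying and a rule turned it into [s] before the DIM suffix, 'bird' would also alternate; but it has [ʃ] in both [liniʃu] and [liniʃi].
The alternation reflects palatalization before a front vowel: /s/ becomes palato-alveolar [ʃ] before a front vowel. /s/ is underlying.
Hence 'skin' is /mepus/ underlyingly.

/mepus/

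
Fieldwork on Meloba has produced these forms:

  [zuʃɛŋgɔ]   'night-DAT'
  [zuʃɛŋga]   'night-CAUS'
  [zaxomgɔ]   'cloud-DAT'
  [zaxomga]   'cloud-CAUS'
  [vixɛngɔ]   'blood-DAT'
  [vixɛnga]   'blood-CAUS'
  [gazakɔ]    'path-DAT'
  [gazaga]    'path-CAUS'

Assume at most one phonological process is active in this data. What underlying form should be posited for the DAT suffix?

/-kɔ/

The DAT suffix surfaces as [-gɔ] and [-kɔ], depending on the final segment of the stem.
The CAUS suffix, which begins with [g], is invariant after every stem; so [g] is not altered by any rule here.
The DAT suffix is therefore /-kɔ/ underlyingly, with post-nasal voicing: voiceless stops become voiced after a nasal.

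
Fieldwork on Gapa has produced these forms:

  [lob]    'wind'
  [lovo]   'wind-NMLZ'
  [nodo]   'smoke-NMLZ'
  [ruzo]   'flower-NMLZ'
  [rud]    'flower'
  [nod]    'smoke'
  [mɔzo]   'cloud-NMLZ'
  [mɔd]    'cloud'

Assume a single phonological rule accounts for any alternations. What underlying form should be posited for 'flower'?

/ruz/

The root 'flower' surfaces as [rud] and [ruzo], with a stem-final [d] ~ [z] alternation.
The stem 'smoke' ([nod], [nodo]) shows [d] unchanged in both environments, so [d] cannot be basic with [z] derived before the NMLZ suffix.
The alternation reflects word-final hardening: voiced fricatives become stops word-finally. /z/ is underlying.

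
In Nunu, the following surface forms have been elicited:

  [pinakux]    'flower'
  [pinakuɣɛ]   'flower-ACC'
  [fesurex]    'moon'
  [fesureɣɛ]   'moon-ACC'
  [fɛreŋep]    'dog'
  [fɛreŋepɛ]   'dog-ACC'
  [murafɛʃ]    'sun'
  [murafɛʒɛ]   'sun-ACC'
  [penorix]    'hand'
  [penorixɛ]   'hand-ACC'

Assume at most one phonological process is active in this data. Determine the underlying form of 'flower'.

In [pinakux] and [pinakuɣɛ] the final segment of 'flower' alternates: [x] ~ [ɣ].
If /x/ were underlying and a rule turned it into [ɣ] before the ACC suffix, 'hand' would also alternate; but it has [x] in both [penorix] and [penorixɛ].
The alternation reflects word-final obstruent devoicing: voiced obstruents become voiceless word-finally. /ɣ/ is underlying.

/pinakuɣ/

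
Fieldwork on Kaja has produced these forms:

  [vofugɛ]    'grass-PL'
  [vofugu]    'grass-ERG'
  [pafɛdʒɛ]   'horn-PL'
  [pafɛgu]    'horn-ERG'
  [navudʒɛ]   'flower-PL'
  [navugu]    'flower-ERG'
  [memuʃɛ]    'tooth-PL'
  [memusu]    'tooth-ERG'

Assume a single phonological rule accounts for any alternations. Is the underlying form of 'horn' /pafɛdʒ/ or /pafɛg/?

/pafɛdʒ/

'horn' shows [dʒ] ~ [g] at the end of the stem ([pafɛdʒɛ] vs [pafɛgu]).
If /g/ were underlying and a rule turned it into [dʒ] before the PL suffix, 'grass' would also alternate; but it has [g] in both [vofugɛ] and [vofugu].
Therefore /dʒ/ is basic and [g] is derived by depalatalization (palato-alveolar /dʒ/ and /ʃ/ become [g] and [s] when no front vowel follows).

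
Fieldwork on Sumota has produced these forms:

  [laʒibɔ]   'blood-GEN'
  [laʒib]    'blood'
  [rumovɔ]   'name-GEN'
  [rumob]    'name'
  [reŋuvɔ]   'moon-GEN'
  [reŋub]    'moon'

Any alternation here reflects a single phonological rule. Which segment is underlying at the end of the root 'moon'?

The root 'moon' surfaces as [reŋuvɔ] and [reŋub], with a stem-final [v] ~ [b] alternation.
The stem 'blood' ([laʒibɔ], [laʒib]) shows [b] unchanged in both environments, so [b] cannot be basic with [v] derived before the GEN suffix.
The underlying segment must be /v/; voiced fricatives become stops word-finally, yielding [b] there.

/v/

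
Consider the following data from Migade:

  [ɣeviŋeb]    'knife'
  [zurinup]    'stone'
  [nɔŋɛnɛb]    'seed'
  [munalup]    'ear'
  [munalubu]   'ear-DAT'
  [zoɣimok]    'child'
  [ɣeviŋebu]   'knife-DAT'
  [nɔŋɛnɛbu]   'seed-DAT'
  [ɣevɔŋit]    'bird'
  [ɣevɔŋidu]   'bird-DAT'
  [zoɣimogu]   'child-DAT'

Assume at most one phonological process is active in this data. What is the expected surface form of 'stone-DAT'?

The stem for 'ear' ends in [b] in [munalubu] but [p] in [munalup].
If /b/ were underlying and a rule turned it into [p] in isolation, 'knife' would also alternate; but it has [b] in both [ɣeviŋebu] and [ɣeviŋeb].
The underlying segment must be /p/; voiceless stops become voiced between vowels, yielding [b] there.
The one attested form of 'stone', [zurinup], shows underlying /zurinup/. Applying the same rule between vowels gives [zurinubu].

[zurinubu]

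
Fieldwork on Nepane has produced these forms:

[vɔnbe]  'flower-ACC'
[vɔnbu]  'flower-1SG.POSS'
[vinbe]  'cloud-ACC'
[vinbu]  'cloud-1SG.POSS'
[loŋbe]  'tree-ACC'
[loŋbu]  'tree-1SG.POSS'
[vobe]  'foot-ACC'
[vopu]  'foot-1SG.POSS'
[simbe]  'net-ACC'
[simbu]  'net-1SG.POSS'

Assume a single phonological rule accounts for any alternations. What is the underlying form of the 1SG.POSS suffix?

The 1SG.POSS morpheme has two allomorphs, [-bu] and [-pu].
The ACC suffix, which begins with [b], is invariant after every stem; so [b] is not altered by any rule here.
The 1SG.POSS suffix is therefore /-pu/ underlyingly, with post-nasal voicing: voiceless stops become voiced after a nasal.

/-pu/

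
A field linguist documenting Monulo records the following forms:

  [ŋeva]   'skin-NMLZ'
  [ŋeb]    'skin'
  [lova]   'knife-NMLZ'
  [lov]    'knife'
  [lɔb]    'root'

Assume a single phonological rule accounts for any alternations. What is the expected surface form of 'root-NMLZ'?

[lɔva]

The root 'skin' surfaces as [ŋeva] and [ŋeb], with a stem-final [v] ~ [b] alternation.
The stem 'knife' ([lova], [lov]) shows [v] unchanged in both environments, so [v] cannot be basic with [b] derived in isolation.
The underlying segment must be /b/; voiced stops become fricatives between vowels, yielding [v] there.
The one attested form of 'root', [lɔb], shows underlying /lɔb/. Applying the same rule between vowels gives [lɔva].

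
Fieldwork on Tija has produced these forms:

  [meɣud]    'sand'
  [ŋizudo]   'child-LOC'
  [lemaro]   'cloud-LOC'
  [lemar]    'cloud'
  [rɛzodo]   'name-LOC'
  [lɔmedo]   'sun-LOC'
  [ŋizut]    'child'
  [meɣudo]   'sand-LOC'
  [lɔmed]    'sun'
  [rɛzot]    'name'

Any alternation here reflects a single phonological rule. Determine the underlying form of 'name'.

/rɛzot/

In [rɛzodo] and [rɛzot] the final segment of 'name' alternates: [d] ~ [t].
The stem 'sun' ([lɔmedo], [lɔmed]) shows [d] unchanged in both environments, so [d] cannot be basic with [t] derived in isolation.
Therefore /t/ is basic and [d] is derived by intervocalic voicing (voiceless stops become voiced between vowels).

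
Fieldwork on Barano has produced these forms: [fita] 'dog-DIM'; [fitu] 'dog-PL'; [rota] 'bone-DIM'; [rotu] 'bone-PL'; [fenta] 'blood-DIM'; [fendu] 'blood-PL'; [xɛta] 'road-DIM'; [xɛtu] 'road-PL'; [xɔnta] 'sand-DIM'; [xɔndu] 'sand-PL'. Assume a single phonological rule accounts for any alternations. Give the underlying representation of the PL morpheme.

/-du/

The PL morpheme has two allomorphs, [-du] and [-tu].
By contrast the DIM suffix keeps its initial [t] throughout — that segment must be underlying.
The PL suffix is therefore /-du/ underlyingly, with post-vocalic devoicing: voiced stops become voiceless after a vowel.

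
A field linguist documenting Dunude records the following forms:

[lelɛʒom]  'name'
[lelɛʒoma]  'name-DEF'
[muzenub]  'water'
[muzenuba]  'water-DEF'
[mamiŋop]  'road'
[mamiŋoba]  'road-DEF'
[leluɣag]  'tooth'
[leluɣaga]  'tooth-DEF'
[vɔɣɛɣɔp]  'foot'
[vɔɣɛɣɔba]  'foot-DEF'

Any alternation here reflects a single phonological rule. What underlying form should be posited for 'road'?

The root 'road' surfaces as [mamiŋop] and [mamiŋoba], with a stem-final [p] ~ [b] alternation.
If /b/ were underlying and a rule turned it into [p] in isolation, 'water' would also alternate; but it has [b] in both [muzenub] and [muzenuba].
The underlying segment must be /p/; voiceless stops become voiced between vowels, yielding [b] there.

/mamiŋop/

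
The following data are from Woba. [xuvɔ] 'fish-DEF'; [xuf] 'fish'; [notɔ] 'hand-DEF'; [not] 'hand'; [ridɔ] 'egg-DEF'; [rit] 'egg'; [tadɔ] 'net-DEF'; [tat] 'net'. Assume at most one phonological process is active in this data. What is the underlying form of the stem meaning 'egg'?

The stem for 'egg' ends in [d] in [ridɔ] but [t] in [rit].
Compare 'hand', with invariant [t] in [notɔ] and [not]: an analysis with underlying /t/ and a rule producing [d] before the DEF suffix would wrongly predict alternation here too.
Therefore /d/ is basic and [t] is derived by word-final obstruent devoicing (voiced obstruents become voiceless word-finally).
So 'egg' = /rid/.

/rid/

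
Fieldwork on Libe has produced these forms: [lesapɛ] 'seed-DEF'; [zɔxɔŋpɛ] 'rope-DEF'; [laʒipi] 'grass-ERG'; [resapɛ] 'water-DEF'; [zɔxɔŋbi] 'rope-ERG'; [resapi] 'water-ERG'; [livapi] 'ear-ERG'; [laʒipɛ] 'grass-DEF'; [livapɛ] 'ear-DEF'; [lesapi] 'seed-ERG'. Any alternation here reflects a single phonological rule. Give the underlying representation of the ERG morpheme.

/-bi/

The ERG suffix surfaces as [-bi] and [-pi], depending on the final segment of the stem.
By contrast the DEF suffix keeps its initial [p] throughout — that segment must be underlying.
So the underlying form is /-bi/, and voiced stops become voiceless after a vowel.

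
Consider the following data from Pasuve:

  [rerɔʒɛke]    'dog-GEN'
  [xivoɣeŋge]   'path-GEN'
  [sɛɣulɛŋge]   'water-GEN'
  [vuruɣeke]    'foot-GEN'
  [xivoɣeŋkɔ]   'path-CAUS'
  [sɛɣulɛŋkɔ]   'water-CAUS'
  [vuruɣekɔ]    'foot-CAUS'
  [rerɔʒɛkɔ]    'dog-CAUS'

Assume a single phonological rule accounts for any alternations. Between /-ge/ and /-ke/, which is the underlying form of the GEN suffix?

/-ge/

The GEN morpheme has two allomorphs, [-ge] and [-ke].
By contrast the CAUS suffix keeps its initial [k] throughout — that segment must be underlying.
The GEN suffix is therefore /-ge/ underlyingly, with post-vocalic devoicing: voiced stops become voiceless after a vowel.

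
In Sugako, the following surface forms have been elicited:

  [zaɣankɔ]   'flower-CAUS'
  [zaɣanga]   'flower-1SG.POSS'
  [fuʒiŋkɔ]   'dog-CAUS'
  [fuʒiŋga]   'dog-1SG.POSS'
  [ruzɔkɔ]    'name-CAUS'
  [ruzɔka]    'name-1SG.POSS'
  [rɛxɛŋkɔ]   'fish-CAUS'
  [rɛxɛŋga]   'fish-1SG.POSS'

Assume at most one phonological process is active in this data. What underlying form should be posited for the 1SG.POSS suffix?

/-ga/

The 1SG.POSS suffix surfaces as [-ga] and [-ka], depending on the final segment of the stem.
By contrast the CAUS suffix keeps its initial [k] throughout — that segment must be underlying.
The 1SG.POSS suffix is therefore /-ga/ underlyingly, with post-vocalic devoicing: voiced stops become voiceless after a vowel.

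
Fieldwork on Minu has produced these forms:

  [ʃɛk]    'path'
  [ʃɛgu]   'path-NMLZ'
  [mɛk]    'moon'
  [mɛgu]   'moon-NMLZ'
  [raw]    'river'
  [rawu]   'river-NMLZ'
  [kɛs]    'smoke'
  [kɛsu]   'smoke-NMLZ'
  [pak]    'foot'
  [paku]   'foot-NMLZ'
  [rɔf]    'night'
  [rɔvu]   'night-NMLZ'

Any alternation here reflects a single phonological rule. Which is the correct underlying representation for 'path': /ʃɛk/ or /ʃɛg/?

/ʃɛg/

The stem for 'path' ends in [k] in [ʃɛk] but [g] in [ʃɛgu].
The stem 'foot' ([pak], [paku]) shows [k] unchanged in both environments, so [k] cannot be basic with [g] derived before the NMLZ suffix.
So /g/ is underlying, and a rule of word-final obstruent devoicing — voiced obstruents become voiceless word-finally — gives [k].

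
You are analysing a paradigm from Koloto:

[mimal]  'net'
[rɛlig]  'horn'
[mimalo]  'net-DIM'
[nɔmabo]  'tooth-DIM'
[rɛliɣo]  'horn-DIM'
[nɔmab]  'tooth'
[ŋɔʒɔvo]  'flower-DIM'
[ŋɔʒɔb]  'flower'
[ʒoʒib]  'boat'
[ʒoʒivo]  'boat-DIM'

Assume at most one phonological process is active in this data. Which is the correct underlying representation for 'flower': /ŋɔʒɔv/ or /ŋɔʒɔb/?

/ŋɔʒɔv/

The stem for 'flower' ends in [v] in [ŋɔʒɔvo] but [b] in [ŋɔʒɔb].
If /b/ were underlying and a rule turned it into [v] before the DIM suffix, 'tooth' would also alternate; but it has [b] in both [nɔmabo] and [nɔmab].
The alternation reflects word-final hardening: voiced fricatives become stops word-finally. /v/ is underlying.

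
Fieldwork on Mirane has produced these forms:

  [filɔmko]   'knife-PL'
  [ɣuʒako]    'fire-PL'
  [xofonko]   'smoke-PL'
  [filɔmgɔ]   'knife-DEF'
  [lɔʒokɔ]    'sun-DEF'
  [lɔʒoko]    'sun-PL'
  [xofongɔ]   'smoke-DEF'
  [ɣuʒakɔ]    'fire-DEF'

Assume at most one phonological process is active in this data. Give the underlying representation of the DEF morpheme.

The DEF morpheme has two allomorphs, [-gɔ] and [-kɔ].
The PL suffix, which begins with [k], is invariant after every stem; so [k] is not altered by any rule here.
So the underlying form is /-gɔ/, and voiced stops become voiceless after a vowel.

/-gɔ/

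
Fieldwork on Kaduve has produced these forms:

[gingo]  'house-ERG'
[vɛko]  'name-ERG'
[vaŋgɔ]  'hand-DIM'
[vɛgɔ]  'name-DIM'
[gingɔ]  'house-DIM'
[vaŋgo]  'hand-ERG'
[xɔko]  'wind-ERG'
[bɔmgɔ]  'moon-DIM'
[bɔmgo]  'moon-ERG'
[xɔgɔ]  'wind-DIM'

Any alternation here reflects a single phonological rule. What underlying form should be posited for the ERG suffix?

The ERG suffix surfaces as [-go] and [-ko], depending on the final segment of the stem.
By contrast the DIM suffix keeps its initial [g] throughout — that segment must be underlying.
The ERG suffix is therefore /-ko/ underlyingly, with post-nasal voicing: voiceless stops become voiced after a nasal.

/-ko/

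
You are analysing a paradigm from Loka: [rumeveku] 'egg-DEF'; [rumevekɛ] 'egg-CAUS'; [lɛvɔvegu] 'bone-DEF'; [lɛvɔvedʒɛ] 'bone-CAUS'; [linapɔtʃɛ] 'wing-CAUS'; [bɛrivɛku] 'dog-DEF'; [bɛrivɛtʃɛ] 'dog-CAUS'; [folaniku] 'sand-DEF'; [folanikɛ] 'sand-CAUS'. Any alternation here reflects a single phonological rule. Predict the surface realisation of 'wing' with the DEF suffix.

[linapɔku]

The root 'dog' surfaces as [bɛrivɛku] and [bɛrivɛtʃɛ], with a stem-final [k] ~ [tʃ] alternation.
If /k/ were underlying and a rule turned it into [tʃ] before the CAUS suffix, 'sand' would also alternate; but it has [k] in both [folaniku] and [folanikɛ].
The underlying segment must be /tʃ/; palato-alveolar /tʃ/ and /dʒ/ become [k] and [g] when no front vowel follows, yielding [k] there.
From [linapɔtʃɛ] the stem 'wing' is /linapɔtʃ/; when no front vowel follows this yields [linapɔku].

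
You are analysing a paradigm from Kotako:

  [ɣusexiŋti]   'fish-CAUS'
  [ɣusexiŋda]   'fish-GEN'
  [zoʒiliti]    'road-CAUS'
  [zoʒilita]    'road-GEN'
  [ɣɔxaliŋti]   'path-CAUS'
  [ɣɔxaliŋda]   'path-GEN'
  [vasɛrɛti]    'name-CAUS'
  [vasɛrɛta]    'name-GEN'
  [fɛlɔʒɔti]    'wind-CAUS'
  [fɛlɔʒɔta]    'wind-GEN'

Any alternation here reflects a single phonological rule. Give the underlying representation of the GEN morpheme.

/-da/

The GEN morpheme has two allomorphs, [-da] and [-ta].
The CAUS suffix, which begins with [t], is invariant after every stem; so [t] is not altered by any rule here.
The GEN suffix is therefore /-da/ underlyingly, with post-vocalic devoicing: voiced stops become voiceless after a vowel.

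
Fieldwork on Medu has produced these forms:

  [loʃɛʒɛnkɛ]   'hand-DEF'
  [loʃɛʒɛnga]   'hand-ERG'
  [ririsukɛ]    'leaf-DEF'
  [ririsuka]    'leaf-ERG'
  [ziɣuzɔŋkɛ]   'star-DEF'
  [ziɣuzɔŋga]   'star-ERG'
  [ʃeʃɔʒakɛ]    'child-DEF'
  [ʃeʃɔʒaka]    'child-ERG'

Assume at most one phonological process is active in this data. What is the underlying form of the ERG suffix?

The ERG morpheme has two allomorphs, [-ga] and [-ka].
The DEF suffix, which begins with [k], is invariant after every stem; so [k] is not altered by any rule here.
The ERG suffix is therefore /-ga/ underlyingly, with post-vocalic devoicing: voiced stops become voiceless after a vowel.

/-ga/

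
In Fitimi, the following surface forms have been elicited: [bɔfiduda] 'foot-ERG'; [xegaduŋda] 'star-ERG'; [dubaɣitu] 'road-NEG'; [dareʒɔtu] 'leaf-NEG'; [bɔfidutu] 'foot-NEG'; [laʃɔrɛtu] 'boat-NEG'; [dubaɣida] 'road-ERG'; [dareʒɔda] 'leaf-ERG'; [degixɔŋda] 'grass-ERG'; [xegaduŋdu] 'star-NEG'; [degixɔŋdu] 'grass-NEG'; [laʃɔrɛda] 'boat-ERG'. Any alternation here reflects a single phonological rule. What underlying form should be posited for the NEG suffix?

/-tu/

The NEG morpheme has two allomorphs, [-du] and [-tu].
By contrast the ERG suffix keeps its initial [d] throughout — that segment must be underlying.
So the underlying form is /-tu/, and voiceless stops become voiced after a nasal.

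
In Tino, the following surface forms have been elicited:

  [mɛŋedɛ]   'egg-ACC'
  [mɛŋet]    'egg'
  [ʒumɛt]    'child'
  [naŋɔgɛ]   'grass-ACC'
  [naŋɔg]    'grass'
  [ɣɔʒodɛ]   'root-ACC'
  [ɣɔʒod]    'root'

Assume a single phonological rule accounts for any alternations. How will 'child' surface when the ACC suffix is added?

The stem for 'egg' ends in [d] in [mɛŋedɛ] but [t] in [mɛŋet].
Compare 'root', with invariant [d] in [ɣɔʒodɛ] and [ɣɔʒod]: an analysis with underlying /d/ and a rule producing [t] in isolation would wrongly predict alternation here too.
So /t/ is underlying, and a rule of intervocalic voicing — voiceless stops become voiced between vowels — gives [d].
The one attested form of 'child', [ʒumɛt], shows underlying /ʒumɛt/. Applying the same rule between vowels gives [ʒumɛdɛ].

[ʒumɛdɛ]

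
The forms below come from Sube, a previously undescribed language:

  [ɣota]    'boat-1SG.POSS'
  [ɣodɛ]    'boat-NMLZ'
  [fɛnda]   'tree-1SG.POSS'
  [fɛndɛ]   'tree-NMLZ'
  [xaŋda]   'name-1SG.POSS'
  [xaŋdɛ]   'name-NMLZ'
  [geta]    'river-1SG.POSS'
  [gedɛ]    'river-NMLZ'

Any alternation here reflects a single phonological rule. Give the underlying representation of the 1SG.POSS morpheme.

/-ta/

The 1SG.POSS morpheme has two allomorphs, [-da] and [-ta].
By contrast the NMLZ suffix keeps its initial [d] throughout — that segment must be underlying.
The 1SG.POSS suffix is therefore /-ta/ underlyingly, with post-nasal voicing: voiceless stops become voiced after a nasal.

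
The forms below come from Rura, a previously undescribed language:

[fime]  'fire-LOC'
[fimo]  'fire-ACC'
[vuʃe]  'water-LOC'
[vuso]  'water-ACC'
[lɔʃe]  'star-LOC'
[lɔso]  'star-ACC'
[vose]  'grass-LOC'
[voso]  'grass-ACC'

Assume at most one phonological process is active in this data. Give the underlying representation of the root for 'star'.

The stem for 'star' ends in [ʃ] in [lɔʃe] but [s] in [lɔso].
If /s/ were underlying and a rule turned it into [ʃ] before the LOC suffix, 'grass' would also alternate; but it has [s] in both [vose] and [voso].
Therefore /ʃ/ is basic and [s] is derived by depalatalization (palato-alveolar /ʃ/ becomes [s] when no front vowel follows).

/lɔʃ/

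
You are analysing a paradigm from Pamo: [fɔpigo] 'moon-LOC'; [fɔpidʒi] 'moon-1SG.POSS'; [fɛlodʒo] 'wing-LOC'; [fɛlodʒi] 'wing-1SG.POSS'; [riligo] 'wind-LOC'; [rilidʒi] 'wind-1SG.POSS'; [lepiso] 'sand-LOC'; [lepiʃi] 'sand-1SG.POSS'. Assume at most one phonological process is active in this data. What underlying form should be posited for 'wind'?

/rilig/

'wind' shows [g] ~ [dʒ] at the end of the stem ([riligo] vs [rilidʒi]).
If /dʒ/ were underlying and a rule turned it into [g] before the LOC suffix, 'wing' would also alternate; but it has [dʒ] in both [fɛlodʒo] and [fɛlodʒi].
The alternation reflects palatalization before a front vowel: /g/ and /s/ become palato-alveolar [dʒ] and [ʃ] before a front vowel. /g/ is underlying.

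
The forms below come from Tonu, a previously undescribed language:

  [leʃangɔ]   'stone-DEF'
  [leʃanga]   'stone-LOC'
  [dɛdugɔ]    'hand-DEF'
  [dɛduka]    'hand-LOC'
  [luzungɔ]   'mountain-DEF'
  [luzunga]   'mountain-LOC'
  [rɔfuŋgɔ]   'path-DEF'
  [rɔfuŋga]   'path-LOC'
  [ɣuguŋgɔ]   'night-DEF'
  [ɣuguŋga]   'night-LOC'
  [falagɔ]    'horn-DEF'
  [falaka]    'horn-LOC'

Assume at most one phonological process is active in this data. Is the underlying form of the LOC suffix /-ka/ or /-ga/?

The LOC morpheme has two allomorphs, [-ga] and [-ka].
By contrast the DEF suffix keeps its initial [g] throughout — that segment must be underlying.
So the underlying form is /-ka/, and voiceless stops become voiced after a nasal.

/-ka/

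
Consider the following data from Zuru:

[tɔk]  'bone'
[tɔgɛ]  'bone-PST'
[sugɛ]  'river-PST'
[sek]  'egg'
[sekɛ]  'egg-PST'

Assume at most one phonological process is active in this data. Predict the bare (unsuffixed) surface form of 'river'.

'bone' shows [k] ~ [g] at the end of the stem ([tɔk] vs [tɔgɛ]).
If /k/ were underlying and a rule turned it into [g] before the PST suffix, 'egg' would also alternate; but it has [k] in both [sek] and [sekɛ].
The underlying segment must be /g/; voiced obstruents become voiceless word-finally, yielding [k] there.
The one attested form of 'river', [sugɛ], shows underlying /sug/. Applying the same rule word-finally gives [suk].

[suk]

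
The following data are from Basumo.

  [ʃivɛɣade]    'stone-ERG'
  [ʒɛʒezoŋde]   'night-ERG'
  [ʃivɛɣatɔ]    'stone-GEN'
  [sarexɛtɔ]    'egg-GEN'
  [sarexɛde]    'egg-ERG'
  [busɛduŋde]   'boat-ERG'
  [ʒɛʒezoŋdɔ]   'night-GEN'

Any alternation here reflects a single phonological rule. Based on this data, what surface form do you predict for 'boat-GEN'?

The GEN suffix surfaces as [-dɔ] and [-tɔ], depending on the final segment of the stem.
The ERG suffix, which begins with [d], is invariant after every stem; so [d] is not altered by any rule here.
So the underlying form is /-tɔ/, and voiceless stops become voiced after a nasal.
After 'boat', which ends in a nasal, the suffix surfaces as [-dɔ], giving [busɛduŋdɔ].

[busɛduŋdɔ]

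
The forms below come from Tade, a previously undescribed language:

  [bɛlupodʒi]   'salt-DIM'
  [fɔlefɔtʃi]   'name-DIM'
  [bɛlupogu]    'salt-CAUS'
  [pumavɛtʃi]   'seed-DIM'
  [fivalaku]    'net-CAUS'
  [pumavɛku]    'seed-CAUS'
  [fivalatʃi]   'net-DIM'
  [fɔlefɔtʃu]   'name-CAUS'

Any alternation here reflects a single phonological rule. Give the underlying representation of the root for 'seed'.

The stem for 'seed' ends in [tʃ] in [pumavɛtʃi] but [k] in [pumavɛku].
But 'name' keeps [tʃ] in both environments ([fɔlefɔtʃi], [fɔlefɔtʃu]), so there is no rule changing /tʃ/ to [k] before the CAUS suffix.
The alternation reflects palatalization before a front vowel: /k/ and /g/ become palato-alveolar [tʃ] and [dʒ] before a front vowel. /k/ is underlying.

/pumavɛk/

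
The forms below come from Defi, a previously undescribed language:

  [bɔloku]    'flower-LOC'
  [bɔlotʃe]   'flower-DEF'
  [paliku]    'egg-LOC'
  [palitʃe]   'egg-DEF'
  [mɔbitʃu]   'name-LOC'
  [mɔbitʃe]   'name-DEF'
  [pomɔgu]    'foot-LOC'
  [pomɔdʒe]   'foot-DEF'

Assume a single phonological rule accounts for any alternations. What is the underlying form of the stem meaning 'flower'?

/bɔlok/

'flower' shows [k] ~ [tʃ] at the end of the stem ([bɔloku] vs [bɔlotʃe]).
The stem 'name' ([mɔbitʃu], [mɔbitʃe]) shows [tʃ] unchanged in both environments, so [tʃ] cannot be basic with [k] derived before the LOC suffix.
Therefore /k/ is basic and [tʃ] is derived by palatalization before a front vowel (/k/ and /g/ become palato-alveolar [tʃ] and [dʒ] before a front vowel).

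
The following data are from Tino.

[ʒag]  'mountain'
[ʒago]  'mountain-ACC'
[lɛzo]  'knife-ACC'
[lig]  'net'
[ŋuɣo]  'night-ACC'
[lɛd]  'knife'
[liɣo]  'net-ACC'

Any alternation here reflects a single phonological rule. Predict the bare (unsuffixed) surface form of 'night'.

The stem for 'net' ends in [g] in [lig] but [ɣ] in [liɣo].
If /g/ were underlying and a rule turned it into [ɣ] before the ACC suffix, 'mountain' would also alternate; but it has [g] in both [ʒag] and [ʒago].
The alternation reflects word-final hardening: voiced fricatives become stops word-finally. /ɣ/ is underlying.
From [ŋuɣo] the stem 'night' is /ŋuɣ/; word-finally this yields [ŋug].

[ŋug]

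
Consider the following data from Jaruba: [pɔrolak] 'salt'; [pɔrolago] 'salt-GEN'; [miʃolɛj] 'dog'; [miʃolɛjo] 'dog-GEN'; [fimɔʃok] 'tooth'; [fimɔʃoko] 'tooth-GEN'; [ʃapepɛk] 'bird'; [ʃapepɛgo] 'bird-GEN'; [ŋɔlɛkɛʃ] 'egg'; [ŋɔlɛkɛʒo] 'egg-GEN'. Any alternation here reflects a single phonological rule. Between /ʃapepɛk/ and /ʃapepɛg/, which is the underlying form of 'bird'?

'bird' shows [k] ~ [g] at the end of the stem ([ʃapepɛk] vs [ʃapepɛgo]).
But 'tooth' keeps [k] in both environments ([fimɔʃok], [fimɔʃoko]), so there is no rule changing /k/ to [g] before the GEN suffix.
So /g/ is underlying, and a rule of word-final obstruent devoicing — voiced obstruents become voiceless word-finally — gives [k].

/ʃapepɛg/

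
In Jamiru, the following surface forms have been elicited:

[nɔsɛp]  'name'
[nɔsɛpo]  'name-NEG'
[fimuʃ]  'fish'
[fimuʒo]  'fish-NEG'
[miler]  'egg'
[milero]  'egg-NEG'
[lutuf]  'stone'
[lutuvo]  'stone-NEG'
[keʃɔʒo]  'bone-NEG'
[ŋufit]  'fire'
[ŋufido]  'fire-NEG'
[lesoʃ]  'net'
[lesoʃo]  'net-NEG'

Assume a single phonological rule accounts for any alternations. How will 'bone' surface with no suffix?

In [fimuʃ] and [fimuʒo] the final segment of 'fish' alternates: [ʃ] ~ [ʒ].
But 'net' keeps [ʃ] in both environments ([lesoʃ], [lesoʃo]), so there is no rule changing /ʃ/ to [ʒ] before the NEG suffix.
The underlying segment must be /ʒ/; voiced obstruents become voiceless word-finally, yielding [ʃ] there.
From [keʃɔʒo] the stem 'bone' is /keʃɔʒ/; word-finally this yields [keʃɔʃ].

[keʃɔʃ]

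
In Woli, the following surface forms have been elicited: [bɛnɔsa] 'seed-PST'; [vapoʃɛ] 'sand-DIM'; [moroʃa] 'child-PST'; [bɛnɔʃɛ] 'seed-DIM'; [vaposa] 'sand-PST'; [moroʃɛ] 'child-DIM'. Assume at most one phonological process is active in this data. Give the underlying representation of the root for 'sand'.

/vapos/

'sand' shows [ʃ] ~ [s] at the end of the stem ([vapoʃɛ] vs [vaposa]).
But 'child' keeps [ʃ] in both environments ([moroʃɛ], [moroʃa]), so there is no rule changing /ʃ/ to [s] before the PST suffix.
Therefore /s/ is basic and [ʃ] is derived by palatalization before a front vowel (/s/ becomes palato-alveolar [ʃ] before a front vowel).
So 'sand' = /vapos/.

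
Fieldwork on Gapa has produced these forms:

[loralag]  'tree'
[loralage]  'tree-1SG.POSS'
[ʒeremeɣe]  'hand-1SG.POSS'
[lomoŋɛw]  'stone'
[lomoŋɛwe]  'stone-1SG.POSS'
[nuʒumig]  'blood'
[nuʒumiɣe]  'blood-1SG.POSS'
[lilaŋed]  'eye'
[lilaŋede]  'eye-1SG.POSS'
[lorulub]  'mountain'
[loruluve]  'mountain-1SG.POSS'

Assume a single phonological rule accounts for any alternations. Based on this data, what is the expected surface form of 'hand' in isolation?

The stem for 'blood' ends in [g] in [nuʒumig] but [ɣ] in [nuʒumiɣe].
If /g/ were underlying and a rule turned it into [ɣ] before the 1SG.POSS suffix, 'tree' would also alternate; but it has [g] in both [loralag] and [loralage].
The alternation reflects word-final hardening: voiced fricatives become stops word-finally. /ɣ/ is underlying.
From [ʒeremeɣe] the stem 'hand' is /ʒeremeɣ/; word-finally this yields [ʒeremeg].

[ʒeremeg]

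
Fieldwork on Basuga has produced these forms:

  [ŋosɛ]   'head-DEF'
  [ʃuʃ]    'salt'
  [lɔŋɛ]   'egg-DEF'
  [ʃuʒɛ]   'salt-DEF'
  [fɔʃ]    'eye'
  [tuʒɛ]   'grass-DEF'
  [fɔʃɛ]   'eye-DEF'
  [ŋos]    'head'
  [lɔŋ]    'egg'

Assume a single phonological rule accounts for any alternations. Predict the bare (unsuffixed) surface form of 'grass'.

[tuʃ]

The root 'salt' surfaces as [ʃuʒɛ] and [ʃuʃ], with a stem-final [ʒ] ~ [ʃ] alternation.
The stem 'eye' ([fɔʃɛ], [fɔʃ]) shows [ʃ] unchanged in both environments, so [ʃ] cannot be basic with [ʒ] derived before the DEF suffix.
The underlying segment must be /ʒ/; voiced obstruents become voiceless word-finally, yielding [ʃ] there.
The one attested form of 'grass', [tuʒɛ], shows underlying /tuʒ/. Applying the same rule word-finally gives [tuʃ].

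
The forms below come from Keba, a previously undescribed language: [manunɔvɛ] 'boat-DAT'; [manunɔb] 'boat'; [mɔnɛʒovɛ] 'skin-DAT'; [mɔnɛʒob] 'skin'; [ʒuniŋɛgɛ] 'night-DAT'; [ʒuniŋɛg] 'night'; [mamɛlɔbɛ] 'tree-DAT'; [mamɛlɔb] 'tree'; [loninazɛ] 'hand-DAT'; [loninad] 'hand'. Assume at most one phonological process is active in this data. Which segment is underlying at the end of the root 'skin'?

The root 'skin' surfaces as [mɔnɛʒovɛ] and [mɔnɛʒob], with a stem-final [v] ~ [b] alternation.
But 'tree' keeps [b] in both environments ([mamɛlɔbɛ], [mamɛlɔb]), so there is no rule changing /b/ to [v] before the DAT suffix.
The underlying segment must be /v/; voiced fricatives become stops word-finally, yielding [b] there.

/v/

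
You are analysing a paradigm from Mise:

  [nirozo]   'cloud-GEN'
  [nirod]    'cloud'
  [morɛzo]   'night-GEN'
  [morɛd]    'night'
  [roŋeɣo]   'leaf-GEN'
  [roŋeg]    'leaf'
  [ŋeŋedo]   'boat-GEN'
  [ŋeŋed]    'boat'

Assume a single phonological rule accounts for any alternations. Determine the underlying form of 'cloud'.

/niroz/

The root 'cloud' surfaces as [nirozo] and [nirod], with a stem-final [z] ~ [d] alternation.
But 'boat' keeps [d] in both environments ([ŋeŋedo], [ŋeŋed]), so there is no rule changing /d/ to [z] before the GEN suffix.
Therefore /z/ is basic and [d] is derived by word-final hardening (voiced fricatives become stops word-finally).
The underlying form of 'cloud' is therefore /niroz/.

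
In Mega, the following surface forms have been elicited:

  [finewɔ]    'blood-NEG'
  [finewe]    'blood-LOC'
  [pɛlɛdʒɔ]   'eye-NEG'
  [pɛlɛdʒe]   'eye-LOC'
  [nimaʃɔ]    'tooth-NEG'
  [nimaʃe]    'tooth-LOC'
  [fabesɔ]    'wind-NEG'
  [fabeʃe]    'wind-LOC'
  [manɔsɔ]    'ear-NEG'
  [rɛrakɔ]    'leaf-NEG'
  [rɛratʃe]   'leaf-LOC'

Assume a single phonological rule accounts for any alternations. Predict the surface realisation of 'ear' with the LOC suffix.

The root 'wind' surfaces as [fabesɔ] and [fabeʃe], with a stem-final [s] ~ [ʃ] alternation.
Compare 'tooth', with invariant [ʃ] in [nimaʃɔ] and [nimaʃe]: an analysis with underlying /ʃ/ and a rule producing [s] before the NEG suffix would wrongly predict alternation here too.
The underlying segment must be /s/; /k/ and /s/ become palato-alveolar [tʃ] and [ʃ] before a front vowel, yielding [ʃ] there.
The one attested form of 'ear', [manɔsɔ], shows underlying /manɔs/. Applying the same rule before a front vowel gives [manɔʃe].

[manɔʃe]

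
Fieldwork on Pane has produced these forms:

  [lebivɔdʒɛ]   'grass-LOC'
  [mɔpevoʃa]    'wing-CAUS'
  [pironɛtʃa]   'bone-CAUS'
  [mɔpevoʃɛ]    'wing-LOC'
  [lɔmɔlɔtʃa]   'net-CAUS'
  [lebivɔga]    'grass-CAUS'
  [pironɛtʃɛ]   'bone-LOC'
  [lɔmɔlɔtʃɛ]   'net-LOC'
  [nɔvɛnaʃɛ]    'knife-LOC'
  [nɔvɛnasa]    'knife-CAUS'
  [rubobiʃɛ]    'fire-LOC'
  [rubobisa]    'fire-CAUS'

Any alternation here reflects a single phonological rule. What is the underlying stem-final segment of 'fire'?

'fire' shows [ʃ] ~ [s] at the end of the stem ([rubobiʃɛ] vs [rubobisa]).
Compare 'wing', with invariant [ʃ] in [mɔpevoʃɛ] and [mɔpevoʃa]: an analysis with underlying /ʃ/ and a rule producing [s] before the CAUS suffix would wrongly predict alternation here too.
So /s/ is underlying, and a rule of palatalization before a front vowel — /g/ and /s/ become palato-alveolar [dʒ] and [ʃ] before a front vowel — gives [ʃ].

/s/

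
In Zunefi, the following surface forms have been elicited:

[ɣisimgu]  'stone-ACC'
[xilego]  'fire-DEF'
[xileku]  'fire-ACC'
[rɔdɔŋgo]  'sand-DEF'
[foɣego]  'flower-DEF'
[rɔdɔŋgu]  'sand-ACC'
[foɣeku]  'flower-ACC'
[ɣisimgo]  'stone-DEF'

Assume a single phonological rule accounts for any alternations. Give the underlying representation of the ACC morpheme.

The ACC morpheme has two allomorphs, [-gu] and [-ku].
By contrast the DEF suffix keeps its initial [g] throughout — that segment must be underlying.
So the underlying form is /-ku/, and voiceless stops become voiced after a nasal.

/-ku/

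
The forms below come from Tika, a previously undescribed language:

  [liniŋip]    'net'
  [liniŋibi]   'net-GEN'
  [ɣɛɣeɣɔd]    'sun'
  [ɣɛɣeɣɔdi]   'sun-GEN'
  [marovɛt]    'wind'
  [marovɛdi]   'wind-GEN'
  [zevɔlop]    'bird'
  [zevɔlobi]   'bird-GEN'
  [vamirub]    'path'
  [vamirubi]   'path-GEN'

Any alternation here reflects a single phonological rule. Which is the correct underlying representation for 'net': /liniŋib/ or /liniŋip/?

In [liniŋip] and [liniŋibi] the final segment of 'net' alternates: [p] ~ [b].
The stem 'path' ([vamirub], [vamirubi]) shows [b] unchanged in both environments, so [b] cannot be basic with [p] derived in isolation.
Therefore /p/ is basic and [b] is derived by intervocalic voicing (voiceless stops become voiced between vowels).

/liniŋip/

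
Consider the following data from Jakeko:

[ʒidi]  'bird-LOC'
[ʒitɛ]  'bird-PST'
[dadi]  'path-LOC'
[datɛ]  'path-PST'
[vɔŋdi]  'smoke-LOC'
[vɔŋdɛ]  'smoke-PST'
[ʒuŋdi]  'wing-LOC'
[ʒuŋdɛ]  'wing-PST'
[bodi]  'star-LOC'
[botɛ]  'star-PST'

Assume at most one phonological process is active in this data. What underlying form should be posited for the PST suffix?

The PST suffix surfaces as [-dɛ] and [-tɛ], depending on the final segment of the stem.
The LOC suffix, which begins with [d], is invariant after every stem; so [d] is not altered by any rule here.
So the underlying form is /-tɛ/, and voiceless stops become voiced after a nasal.

/-tɛ/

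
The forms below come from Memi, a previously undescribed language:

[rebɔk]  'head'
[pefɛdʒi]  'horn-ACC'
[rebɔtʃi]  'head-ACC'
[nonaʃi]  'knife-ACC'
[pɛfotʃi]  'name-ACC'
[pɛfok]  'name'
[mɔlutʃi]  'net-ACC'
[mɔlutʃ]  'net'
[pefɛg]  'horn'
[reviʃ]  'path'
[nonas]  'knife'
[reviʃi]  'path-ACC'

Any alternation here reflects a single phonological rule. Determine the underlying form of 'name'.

/pɛfok/

'name' shows [tʃ] ~ [k] at the end of the stem ([pɛfotʃi] vs [pɛfok]).
But 'net' keeps [tʃ] in both environments ([mɔlutʃi], [mɔlutʃ]), so there is no rule changing /tʃ/ to [k] in isolation.
The alternation reflects palatalization before a front vowel: /k/, /g/ and /s/ become palato-alveolar [tʃ], [dʒ] and [ʃ] before a front vowel. /k/ is underlying.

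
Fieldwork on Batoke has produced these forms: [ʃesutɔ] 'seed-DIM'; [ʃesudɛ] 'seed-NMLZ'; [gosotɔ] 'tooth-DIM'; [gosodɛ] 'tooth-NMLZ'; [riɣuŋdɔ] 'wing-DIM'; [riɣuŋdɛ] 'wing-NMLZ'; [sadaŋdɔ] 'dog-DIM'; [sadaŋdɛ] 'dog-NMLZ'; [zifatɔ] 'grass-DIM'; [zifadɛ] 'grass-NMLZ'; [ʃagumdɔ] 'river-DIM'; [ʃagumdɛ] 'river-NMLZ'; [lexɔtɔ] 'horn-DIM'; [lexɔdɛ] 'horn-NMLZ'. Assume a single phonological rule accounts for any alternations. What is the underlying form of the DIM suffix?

The DIM morpheme has two allomorphs, [-dɔ] and [-tɔ].
The NMLZ suffix, which begins with [d], is invariant after every stem; so [d] is not altered by any rule here.
The DIM suffix is therefore /-tɔ/ underlyingly, with post-nasal voicing: voiceless stops become voiced after a nasal.

/-tɔ/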